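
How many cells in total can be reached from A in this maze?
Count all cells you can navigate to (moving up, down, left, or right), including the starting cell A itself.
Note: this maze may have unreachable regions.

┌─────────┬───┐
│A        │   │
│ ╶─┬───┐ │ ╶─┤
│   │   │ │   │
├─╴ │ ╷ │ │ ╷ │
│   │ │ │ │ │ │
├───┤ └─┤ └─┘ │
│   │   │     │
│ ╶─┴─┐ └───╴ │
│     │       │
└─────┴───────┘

Using BFS/flood-fill to find all reachable cells from A:
Maze size: 5 × 7 = 35 total cells
5 cell(s) are walled off and cannot be reached from A.
Reachable cells: 30

Reachable region (· marks reachable cells):

┌─────────┬───┐
│A · · · ·│· ·│
│ ╶─┬───┐ │ ╶─┤
│· ·│· ·│·│· ·│
├─╴ │ ╷ │ │ ╷ │
│· ·│·│·│·│·│·│
├───┤ └─┤ └─┘ │
│   │· ·│· · ·│
│ ╶─┴─┐ └───╴ │
│     │· · · ·│
└─────┴───────┘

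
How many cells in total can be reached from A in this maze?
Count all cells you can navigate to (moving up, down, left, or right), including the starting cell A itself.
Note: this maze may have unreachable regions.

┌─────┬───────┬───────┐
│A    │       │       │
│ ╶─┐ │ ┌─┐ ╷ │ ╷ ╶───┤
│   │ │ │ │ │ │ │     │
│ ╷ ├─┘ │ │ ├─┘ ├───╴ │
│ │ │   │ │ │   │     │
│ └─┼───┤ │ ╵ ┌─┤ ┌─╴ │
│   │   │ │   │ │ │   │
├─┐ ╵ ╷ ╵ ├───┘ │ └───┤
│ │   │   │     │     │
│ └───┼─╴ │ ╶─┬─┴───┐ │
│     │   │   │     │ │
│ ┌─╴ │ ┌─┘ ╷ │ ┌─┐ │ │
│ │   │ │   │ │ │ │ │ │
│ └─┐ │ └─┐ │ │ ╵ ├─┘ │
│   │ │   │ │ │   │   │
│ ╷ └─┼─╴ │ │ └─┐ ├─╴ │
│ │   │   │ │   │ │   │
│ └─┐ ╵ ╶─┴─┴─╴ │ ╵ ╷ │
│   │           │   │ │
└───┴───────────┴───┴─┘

Using BFS/flood-fill to find all reachable cells from A:
Maze size: 10 × 11 = 110 total cells
49 cell(s) are walled off and cannot be reached from A.
Reachable cells: 61

Reachable region (· marks reachable cells):

┌─────┬───────┬───────┐
│A · ·│       │       │
│ ╶─┐ │ ┌─┐ ╷ │ ╷ ╶───┤
│· ·│·│ │·│ │ │ │     │
│ ╷ ├─┘ │ │ ├─┘ ├───╴ │
│·│·│   │·│ │   │     │
│ └─┼───┤ │ ╵ ┌─┤ ┌─╴ │
│· ·│· ·│·│   │·│ │   │
├─┐ ╵ ╷ ╵ ├───┘ │ └───┤
│·│· ·│· ·│· · ·│     │
│ └───┼─╴ │ ╶─┬─┴───┐ │
│· · ·│· ·│· ·│     │ │
│ ┌─╴ │ ┌─┘ ╷ │ ┌─┐ │ │
│·│· ·│·│· ·│·│ │ │ │ │
│ └─┐ │ └─┐ │ │ ╵ ├─┘ │
│· ·│·│· ·│·│·│   │   │
│ ╷ └─┼─╴ │ │ └─┐ ├─╴ │
│·│· ·│· ·│·│· ·│ │   │
│ └─┐ ╵ ╶─┴─┴─╴ │ ╵ ╷ │
│· ·│· · · · · ·│   │ │
└───┴───────────┴───┴─┘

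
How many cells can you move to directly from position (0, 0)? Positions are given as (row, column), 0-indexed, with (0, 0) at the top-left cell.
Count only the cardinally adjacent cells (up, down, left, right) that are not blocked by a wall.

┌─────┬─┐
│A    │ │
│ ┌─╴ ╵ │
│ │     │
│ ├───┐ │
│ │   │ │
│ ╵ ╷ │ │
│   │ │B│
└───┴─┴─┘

Checking passable neighbors of (0, 0):
Neighbors: (1, 0), (0, 1)
Count: 2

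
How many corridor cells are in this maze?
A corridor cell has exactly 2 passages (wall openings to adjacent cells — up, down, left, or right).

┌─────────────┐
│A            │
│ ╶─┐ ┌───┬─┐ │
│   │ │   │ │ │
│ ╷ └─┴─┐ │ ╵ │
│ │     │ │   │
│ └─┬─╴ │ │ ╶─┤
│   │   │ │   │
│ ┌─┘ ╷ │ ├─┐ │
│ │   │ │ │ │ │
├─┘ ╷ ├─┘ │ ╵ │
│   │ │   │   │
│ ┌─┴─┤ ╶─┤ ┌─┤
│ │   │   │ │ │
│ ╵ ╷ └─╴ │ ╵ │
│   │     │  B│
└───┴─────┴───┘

Counting cells with exactly 2 passages:
Total corridor cells: 40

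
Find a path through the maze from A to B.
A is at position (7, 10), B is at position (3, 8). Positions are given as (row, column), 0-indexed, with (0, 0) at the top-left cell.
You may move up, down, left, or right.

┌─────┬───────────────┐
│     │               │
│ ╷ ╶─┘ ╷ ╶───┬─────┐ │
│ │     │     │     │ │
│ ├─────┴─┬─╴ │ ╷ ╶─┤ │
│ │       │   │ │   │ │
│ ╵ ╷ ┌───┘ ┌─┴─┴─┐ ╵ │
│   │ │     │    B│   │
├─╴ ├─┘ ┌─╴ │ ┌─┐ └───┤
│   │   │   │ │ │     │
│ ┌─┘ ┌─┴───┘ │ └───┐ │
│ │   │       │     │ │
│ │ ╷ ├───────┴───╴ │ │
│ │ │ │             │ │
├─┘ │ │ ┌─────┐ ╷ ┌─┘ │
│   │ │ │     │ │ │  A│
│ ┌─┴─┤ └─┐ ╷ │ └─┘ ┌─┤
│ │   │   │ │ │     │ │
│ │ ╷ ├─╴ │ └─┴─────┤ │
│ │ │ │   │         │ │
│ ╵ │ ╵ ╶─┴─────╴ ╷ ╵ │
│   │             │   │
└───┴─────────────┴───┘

Finding the shortest path from (7, 10) to (3, 8):
Path length: 6 steps
Directions: up → up → up → left → left → up

Solution:

┌─────┬───────────────┐
│     │               │
│ ╷ ╶─┘ ╷ ╶───┬─────┐ │
│ │     │     │     │ │
│ ├─────┴─┬─╴ │ ╷ ╶─┤ │
│ │       │   │ │   │ │
│ ╵ ╷ ┌───┘ ┌─┴─┴─┐ ╵ │
│   │ │     │    B│   │
├─╴ ├─┘ ┌─╴ │ ┌─┐ └───┤
│   │   │   │ │ │↑ ← ↰│
│ ┌─┘ ┌─┴───┘ │ └───┐ │
│ │   │       │     │↑│
│ │ ╷ ├───────┴───╴ │ │
│ │ │ │             │↑│
├─┘ │ │ ┌─────┐ ╷ ┌─┘ │
│   │ │ │     │ │ │  A│
│ ┌─┴─┤ └─┐ ╷ │ └─┘ ┌─┤
│ │   │   │ │ │     │ │
│ │ ╷ ├─╴ │ └─┴─────┤ │
│ │ │ │   │         │ │
│ ╵ │ ╵ ╶─┴─────╴ ╷ ╵ │
│   │             │   │
└───┴─────────────┴───┘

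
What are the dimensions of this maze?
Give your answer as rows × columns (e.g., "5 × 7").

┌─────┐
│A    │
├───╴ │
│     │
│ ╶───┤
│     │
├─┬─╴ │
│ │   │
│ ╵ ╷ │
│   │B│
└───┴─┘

Counting the maze dimensions:
Rows (vertical): 5
Columns (horizontal): 3
Dimensions: 5 × 3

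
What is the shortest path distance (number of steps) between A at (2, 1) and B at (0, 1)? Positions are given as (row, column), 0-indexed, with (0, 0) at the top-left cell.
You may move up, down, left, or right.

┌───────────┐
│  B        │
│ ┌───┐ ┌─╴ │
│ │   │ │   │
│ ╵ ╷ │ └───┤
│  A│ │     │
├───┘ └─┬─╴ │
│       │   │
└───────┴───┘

Finding path from (2, 1) to (0, 1):
Path: (2,1) → (2,0) → (1,0) → (0,0) → (0,1)
Distance: 4 steps

Solution:

┌───────────┐
│↱ B        │
│ ┌───┐ ┌─╴ │
│↑│   │ │   │
│ ╵ ╷ │ └───┤
│↑ A│ │     │
├───┘ └─┬─╴ │
│       │   │
└───────┴───┘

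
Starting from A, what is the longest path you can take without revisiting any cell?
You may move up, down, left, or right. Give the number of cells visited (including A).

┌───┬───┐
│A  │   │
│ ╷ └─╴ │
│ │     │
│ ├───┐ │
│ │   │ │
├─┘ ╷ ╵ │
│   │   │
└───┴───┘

Finding longest simple path using DFS:
Start: (0, 0)
Longest path visits 12 cells
Path: A → right → down → right → right → down → down → left → up → left → down → left

Solution:

┌───┬───┐
│A ↓│   │
│ ╷ └─╴ │
│ │↳ → ↓│
│ ├───┐ │
│ │↓ ↰│↓│
├─┘ ╷ ╵ │
│B ↲│↑ ↲│
└───┴───┘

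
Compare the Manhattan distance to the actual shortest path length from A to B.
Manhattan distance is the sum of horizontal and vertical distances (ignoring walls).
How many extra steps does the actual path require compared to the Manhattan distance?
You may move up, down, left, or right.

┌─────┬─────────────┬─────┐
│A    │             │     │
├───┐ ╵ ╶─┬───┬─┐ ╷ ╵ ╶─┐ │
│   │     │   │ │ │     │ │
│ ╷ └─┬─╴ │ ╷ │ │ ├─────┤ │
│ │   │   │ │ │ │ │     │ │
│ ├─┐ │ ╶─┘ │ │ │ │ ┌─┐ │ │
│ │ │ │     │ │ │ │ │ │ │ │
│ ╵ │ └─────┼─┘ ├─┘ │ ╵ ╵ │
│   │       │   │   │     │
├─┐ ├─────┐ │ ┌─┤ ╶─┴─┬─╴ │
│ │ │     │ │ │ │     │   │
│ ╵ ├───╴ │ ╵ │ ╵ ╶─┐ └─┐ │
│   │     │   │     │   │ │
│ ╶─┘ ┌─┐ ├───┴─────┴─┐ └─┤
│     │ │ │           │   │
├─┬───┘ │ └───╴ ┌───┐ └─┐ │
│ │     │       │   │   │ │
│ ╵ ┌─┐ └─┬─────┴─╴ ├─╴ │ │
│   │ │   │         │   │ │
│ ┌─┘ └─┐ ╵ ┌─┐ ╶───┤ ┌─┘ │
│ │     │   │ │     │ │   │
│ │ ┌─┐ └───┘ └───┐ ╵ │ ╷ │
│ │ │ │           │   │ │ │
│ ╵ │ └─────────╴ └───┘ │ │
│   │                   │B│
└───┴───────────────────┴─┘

Manhattan distance: |12 - 0| + |12 - 0| = 24
Actual path length: 40
Extra steps: 40 - 24 = 16

Solution:

┌─────┬─────────────┬─────┐
│A → ↓│↱ → → → → → ↓│↱ → ↓│
├───┐ ╵ ╶─┬───┬─┐ ╷ ╵ ╶─┐ │
│   │↳ ↑  │   │ │ │↳ ↑  │↓│
│ ╷ └─┬─╴ │ ╷ │ │ ├─────┤ │
│ │   │   │ │ │ │ │↓ ← ↰│↓│
│ ├─┐ │ ╶─┘ │ │ │ │ ┌─┐ │ │
│ │ │ │     │ │ │ │↓│ │↑│↓│
│ ╵ │ └─────┼─┘ ├─┘ │ ╵ ╵ │
│   │       │   │↓ ↲│  ↑ ↲│
├─┐ ├─────┐ │ ┌─┤ ╶─┴─┬─╴ │
│ │ │     │ │ │ │↳ → ↓│   │
│ ╵ ├───╴ │ ╵ │ ╵ ╶─┐ └─┐ │
│   │     │   │     │↳ ↓│ │
│ ╶─┘ ┌─┐ ├───┴─────┴─┐ └─┤
│     │ │ │           │↳ ↓│
├─┬───┘ │ └───╴ ┌───┐ └─┐ │
│ │     │       │   │   │↓│
│ ╵ ┌─┐ └─┬─────┴─╴ ├─╴ │ │
│   │ │   │         │   │↓│
│ ┌─┘ └─┐ ╵ ┌─┐ ╶───┤ ┌─┘ │
│ │     │   │ │     │ │  ↓│
│ │ ┌─┐ └───┘ └───┐ ╵ │ ╷ │
│ │ │ │           │   │ │↓│
│ ╵ │ └─────────╴ └───┘ │ │
│   │                   │B│
└───┴───────────────────┴─┘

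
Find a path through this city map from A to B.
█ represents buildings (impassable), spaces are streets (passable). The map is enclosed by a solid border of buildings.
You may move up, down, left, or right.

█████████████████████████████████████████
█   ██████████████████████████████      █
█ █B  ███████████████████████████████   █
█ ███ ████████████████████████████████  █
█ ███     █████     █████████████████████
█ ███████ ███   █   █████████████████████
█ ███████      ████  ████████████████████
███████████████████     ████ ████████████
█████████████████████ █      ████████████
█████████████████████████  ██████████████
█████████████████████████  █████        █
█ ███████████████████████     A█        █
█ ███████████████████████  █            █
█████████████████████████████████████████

Finding the shortest path from A to B:
Movement: cardinal only
Path length: 40 steps
Directions: left → left → left → left → up → up → up → left → left → left → up → left → left → left → up → left → up → up → left → left → left → left → down → left → down → left → left → left → left → left → up → up → left → left → left → left → up → up → left → left

Solution:

█████████████████████████████████████████
█   ██████████████████████████████      █
█ █B←↰███████████████████████████████   █
█ ███↑████████████████████████████████  █
█ ███↑←←←↰█████↓←←←↰█████████████████████
█ ███████↑███ ↓↲█  ↑█████████████████████
█ ███████↑←←←←↲████↑↰████████████████████
███████████████████ ↑←←↰████ ████████████
█████████████████████ █↑←←↰  ████████████
█████████████████████████ ↑██████████████
█████████████████████████ ↑█████        █
█ ███████████████████████ ↑←←←A█        █
█ ███████████████████████  █            █
█████████████████████████████████████████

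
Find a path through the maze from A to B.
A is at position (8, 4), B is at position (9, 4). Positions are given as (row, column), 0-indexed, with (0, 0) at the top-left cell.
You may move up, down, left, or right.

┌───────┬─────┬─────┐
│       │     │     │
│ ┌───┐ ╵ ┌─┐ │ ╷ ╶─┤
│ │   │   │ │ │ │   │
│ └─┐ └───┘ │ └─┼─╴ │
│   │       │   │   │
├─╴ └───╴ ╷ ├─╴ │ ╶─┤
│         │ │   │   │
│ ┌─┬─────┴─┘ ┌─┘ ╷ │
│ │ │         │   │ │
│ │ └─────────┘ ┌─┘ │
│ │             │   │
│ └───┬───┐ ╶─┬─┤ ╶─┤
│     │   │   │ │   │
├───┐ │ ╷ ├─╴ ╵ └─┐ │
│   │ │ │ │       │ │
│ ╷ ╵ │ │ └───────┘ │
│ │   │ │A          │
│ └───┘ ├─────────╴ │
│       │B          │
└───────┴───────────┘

Finding the shortest path from (8, 4) to (9, 4):
Path length: 11 steps
Directions: right → right → right → right → right → down → left → left → left → left → left

Solution:

┌───────┬─────┬─────┐
│       │     │     │
│ ┌───┐ ╵ ┌─┐ │ ╷ ╶─┤
│ │   │   │ │ │ │   │
│ └─┐ └───┘ │ └─┼─╴ │
│   │       │   │   │
├─╴ └───╴ ╷ ├─╴ │ ╶─┤
│         │ │   │   │
│ ┌─┬─────┴─┘ ┌─┘ ╷ │
│ │ │         │   │ │
│ │ └─────────┘ ┌─┘ │
│ │             │   │
│ └───┬───┐ ╶─┬─┤ ╶─┤
│     │   │   │ │   │
├───┐ │ ╷ ├─╴ ╵ └─┐ │
│   │ │ │ │       │ │
│ ╷ ╵ │ │ └───────┘ │
│ │   │ │A → → → → ↓│
│ └───┘ ├─────────╴ │
│       │B ← ← ← ← ↲│
└───────┴───────────┘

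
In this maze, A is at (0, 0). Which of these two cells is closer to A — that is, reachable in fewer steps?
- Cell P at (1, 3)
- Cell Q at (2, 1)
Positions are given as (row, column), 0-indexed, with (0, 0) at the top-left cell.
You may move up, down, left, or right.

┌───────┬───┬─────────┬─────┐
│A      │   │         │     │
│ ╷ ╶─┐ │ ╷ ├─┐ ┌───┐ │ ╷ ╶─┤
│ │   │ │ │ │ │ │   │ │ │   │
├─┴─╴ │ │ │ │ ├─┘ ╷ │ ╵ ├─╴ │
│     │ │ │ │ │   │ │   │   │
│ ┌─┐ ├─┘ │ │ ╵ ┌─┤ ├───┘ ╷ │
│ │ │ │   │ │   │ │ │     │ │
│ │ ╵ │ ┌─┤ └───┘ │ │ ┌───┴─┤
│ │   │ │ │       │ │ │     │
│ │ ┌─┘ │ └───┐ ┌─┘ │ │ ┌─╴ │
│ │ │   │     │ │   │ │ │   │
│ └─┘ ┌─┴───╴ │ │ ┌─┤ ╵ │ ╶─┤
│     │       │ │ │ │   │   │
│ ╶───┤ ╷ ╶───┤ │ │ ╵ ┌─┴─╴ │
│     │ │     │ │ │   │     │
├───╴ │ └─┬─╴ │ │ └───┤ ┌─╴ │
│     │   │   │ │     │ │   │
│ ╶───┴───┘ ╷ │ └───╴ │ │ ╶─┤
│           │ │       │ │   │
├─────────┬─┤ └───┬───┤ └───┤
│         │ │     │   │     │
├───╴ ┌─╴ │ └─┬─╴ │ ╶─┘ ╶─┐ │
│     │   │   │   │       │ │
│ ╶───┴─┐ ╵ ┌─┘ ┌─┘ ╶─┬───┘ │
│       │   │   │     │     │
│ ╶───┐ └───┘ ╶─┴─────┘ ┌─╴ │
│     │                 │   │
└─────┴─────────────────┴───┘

Shortest path A → P at (1, 3): 4 steps
Shortest path A → Q at (2, 1): 5 steps

P is closer (4 steps vs 5 steps).

Path to P:

┌───────┬───┬─────────┬─────┐
│A → → ↓│   │         │     │
│ ╷ ╶─┐ │ ╷ ├─┐ ┌───┐ │ ╷ ╶─┤
│ │   │P│ │ │ │ │   │ │ │   │
├─┴─╴ │ │ │ │ ├─┘ ╷ │ ╵ ├─╴ │
│     │ │ │ │ │   │ │   │   │
│ ┌─┐ ├─┘ │ │ ╵ ┌─┤ ├───┘ ╷ │
│ │ │ │   │ │   │ │ │     │ │
│ │ ╵ │ ┌─┤ └───┘ │ │ ┌───┴─┤
│ │   │ │ │       │ │ │     │
│ │ ┌─┘ │ └───┐ ┌─┘ │ │ ┌─╴ │
│ │ │   │     │ │   │ │ │   │
│ └─┘ ┌─┴───╴ │ │ ┌─┤ ╵ │ ╶─┤
│     │       │ │ │ │   │   │
│ ╶───┤ ╷ ╶───┤ │ │ ╵ ┌─┴─╴ │
│     │ │     │ │ │   │     │
├───╴ │ └─┬─╴ │ │ └───┤ ┌─╴ │
│     │   │   │ │     │ │   │
│ ╶───┴───┘ ╷ │ └───╴ │ │ ╶─┤
│           │ │       │ │   │
├─────────┬─┤ └───┬───┤ └───┤
│         │ │     │   │     │
├───╴ ┌─╴ │ └─┬─╴ │ ╶─┘ ╶─┐ │
│     │   │   │   │       │ │
│ ╶───┴─┐ ╵ ┌─┘ ┌─┘ ╶─┬───┘ │
│       │   │   │     │     │
│ ╶───┐ └───┘ ╶─┴─────┘ ┌─╴ │
│     │                 │   │
└─────┴─────────────────┴───┘

Path to Q:

┌───────┬───┬─────────┬─────┐
│A ↓    │   │         │     │
│ ╷ ╶─┐ │ ╷ ├─┐ ┌───┐ │ ╷ ╶─┤
│ │↳ ↓│ │ │ │ │ │   │ │ │   │
├─┴─╴ │ │ │ │ ├─┘ ╷ │ ╵ ├─╴ │
│  Q ↲│ │ │ │ │   │ │   │   │
│ ┌─┐ ├─┘ │ │ ╵ ┌─┤ ├───┘ ╷ │
│ │ │ │   │ │   │ │ │     │ │
│ │ ╵ │ ┌─┤ └───┘ │ │ ┌───┴─┤
│ │   │ │ │       │ │ │     │
│ │ ┌─┘ │ └───┐ ┌─┘ │ │ ┌─╴ │
│ │ │   │     │ │   │ │ │   │
│ └─┘ ┌─┴───╴ │ │ ┌─┤ ╵ │ ╶─┤
│     │       │ │ │ │   │   │
│ ╶───┤ ╷ ╶───┤ │ │ ╵ ┌─┴─╴ │
│     │ │     │ │ │   │     │
├───╴ │ └─┬─╴ │ │ └───┤ ┌─╴ │
│     │   │   │ │     │ │   │
│ ╶───┴───┘ ╷ │ └───╴ │ │ ╶─┤
│           │ │       │ │   │
├─────────┬─┤ └───┬───┤ └───┤
│         │ │     │   │     │
├───╴ ┌─╴ │ └─┬─╴ │ ╶─┘ ╶─┐ │
│     │   │   │   │       │ │
│ ╶───┴─┐ ╵ ┌─┘ ┌─┘ ╶─┬───┘ │
│       │   │   │     │     │
│ ╶───┐ └───┘ ╶─┴─────┘ ┌─╴ │
│     │                 │   │
└─────┴─────────────────┴───┘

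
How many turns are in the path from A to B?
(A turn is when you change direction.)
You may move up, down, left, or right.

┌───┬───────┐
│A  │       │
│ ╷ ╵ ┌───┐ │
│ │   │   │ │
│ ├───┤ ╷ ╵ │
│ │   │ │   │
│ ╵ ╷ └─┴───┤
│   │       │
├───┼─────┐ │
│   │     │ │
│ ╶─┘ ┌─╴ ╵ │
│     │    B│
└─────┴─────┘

Directions: down, down, down, right, up, right, down, right, right, right, down, down
Number of turns: 6

Solution:

┌───┬───────┐
│A  │       │
│ ╷ ╵ ┌───┐ │
│↓│   │   │ │
│ ├───┤ ╷ ╵ │
│↓│↱ ↓│ │   │
│ ╵ ╷ └─┴───┤
│↳ ↑│↳ → → ↓│
├───┼─────┐ │
│   │     │↓│
│ ╶─┘ ┌─╴ ╵ │
│     │    B│
└─────┴─────┘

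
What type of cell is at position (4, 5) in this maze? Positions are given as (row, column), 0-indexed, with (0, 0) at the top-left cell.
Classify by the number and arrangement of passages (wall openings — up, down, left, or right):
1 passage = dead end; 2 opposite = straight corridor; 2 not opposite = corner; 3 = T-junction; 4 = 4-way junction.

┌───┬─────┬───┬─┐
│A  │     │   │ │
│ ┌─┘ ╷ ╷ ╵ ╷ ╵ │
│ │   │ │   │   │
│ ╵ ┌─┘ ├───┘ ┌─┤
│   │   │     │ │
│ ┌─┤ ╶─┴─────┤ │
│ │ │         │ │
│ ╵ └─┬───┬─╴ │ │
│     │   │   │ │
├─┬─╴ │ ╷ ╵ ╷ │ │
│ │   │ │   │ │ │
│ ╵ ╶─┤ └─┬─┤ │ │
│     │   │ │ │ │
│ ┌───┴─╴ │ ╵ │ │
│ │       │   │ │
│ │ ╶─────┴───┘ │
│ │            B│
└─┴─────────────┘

Checking cell at (4, 5):
Number of passages: 2
Cell type: corner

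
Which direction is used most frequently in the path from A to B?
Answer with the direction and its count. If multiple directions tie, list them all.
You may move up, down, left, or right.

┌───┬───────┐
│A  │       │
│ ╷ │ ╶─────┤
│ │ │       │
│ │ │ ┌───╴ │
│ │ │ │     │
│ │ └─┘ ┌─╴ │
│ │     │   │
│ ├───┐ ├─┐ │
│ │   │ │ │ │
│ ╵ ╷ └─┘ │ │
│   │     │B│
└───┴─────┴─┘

Directions: right, down, down, down, right, right, up, right, right, down, down, down
Counts: {'right': 5, 'down': 6, 'up': 1}
Most common: down (6 times)

Solution:

┌───┬───────┐
│A ↓│       │
│ ╷ │ ╶─────┤
│ │↓│       │
│ │ │ ┌───╴ │
│ │↓│ │↱ → ↓│
│ │ └─┘ ┌─╴ │
│ │↳ → ↑│  ↓│
│ ├───┐ ├─┐ │
│ │   │ │ │↓│
│ ╵ ╷ └─┘ │ │
│   │     │B│
└───┴─────┴─┘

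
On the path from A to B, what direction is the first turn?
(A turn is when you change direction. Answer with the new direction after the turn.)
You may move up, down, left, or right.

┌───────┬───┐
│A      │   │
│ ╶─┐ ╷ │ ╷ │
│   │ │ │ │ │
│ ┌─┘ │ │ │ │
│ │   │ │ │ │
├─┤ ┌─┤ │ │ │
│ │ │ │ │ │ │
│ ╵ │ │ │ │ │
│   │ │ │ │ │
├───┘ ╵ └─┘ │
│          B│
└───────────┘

Directions: right, right, right, down, down, down, down, down, right, right
First turn direction: down

Solution:

┌───────┬───┐
│A → → ↓│   │
│ ╶─┐ ╷ │ ╷ │
│   │ │↓│ │ │
│ ┌─┘ │ │ │ │
│ │   │↓│ │ │
├─┤ ┌─┤ │ │ │
│ │ │ │↓│ │ │
│ ╵ │ │ │ │ │
│   │ │↓│ │ │
├───┘ ╵ └─┘ │
│      ↳ → B│
└───────────┘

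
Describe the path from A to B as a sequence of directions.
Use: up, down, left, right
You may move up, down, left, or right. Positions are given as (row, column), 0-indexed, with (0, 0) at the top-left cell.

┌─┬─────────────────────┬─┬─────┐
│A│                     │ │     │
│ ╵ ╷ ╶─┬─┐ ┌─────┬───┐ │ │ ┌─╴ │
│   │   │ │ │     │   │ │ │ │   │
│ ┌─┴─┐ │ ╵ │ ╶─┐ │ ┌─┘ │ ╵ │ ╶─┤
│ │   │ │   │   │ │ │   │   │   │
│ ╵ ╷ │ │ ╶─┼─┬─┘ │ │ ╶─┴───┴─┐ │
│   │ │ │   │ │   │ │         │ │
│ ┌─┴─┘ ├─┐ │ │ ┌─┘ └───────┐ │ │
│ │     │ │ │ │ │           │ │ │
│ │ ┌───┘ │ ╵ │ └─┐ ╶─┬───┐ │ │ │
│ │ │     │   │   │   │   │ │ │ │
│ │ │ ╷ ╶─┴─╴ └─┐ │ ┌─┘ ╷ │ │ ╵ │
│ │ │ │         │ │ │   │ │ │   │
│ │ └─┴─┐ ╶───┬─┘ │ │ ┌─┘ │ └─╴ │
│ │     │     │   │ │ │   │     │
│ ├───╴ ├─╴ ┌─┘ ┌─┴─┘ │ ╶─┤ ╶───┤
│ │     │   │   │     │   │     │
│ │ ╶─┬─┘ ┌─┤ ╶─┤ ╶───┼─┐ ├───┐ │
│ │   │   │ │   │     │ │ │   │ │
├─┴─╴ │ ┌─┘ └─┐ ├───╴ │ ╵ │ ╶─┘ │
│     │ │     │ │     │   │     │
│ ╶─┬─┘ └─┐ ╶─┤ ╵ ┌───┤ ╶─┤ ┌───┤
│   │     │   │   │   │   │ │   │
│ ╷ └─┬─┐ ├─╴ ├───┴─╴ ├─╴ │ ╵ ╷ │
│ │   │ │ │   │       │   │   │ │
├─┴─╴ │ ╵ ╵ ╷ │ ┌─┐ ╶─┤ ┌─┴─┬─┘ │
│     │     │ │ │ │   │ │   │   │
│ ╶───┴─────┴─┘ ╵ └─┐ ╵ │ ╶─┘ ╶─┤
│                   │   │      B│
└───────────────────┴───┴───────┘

Finding the path and converting it to directions:
Path through cells: (0,0) → (1,0) → (1,1) → (0,1) → (0,2) → (0,3) → (0,4) → (0,5) → (0,6) → (0,7) → (0,8) → (0,9) → (0,10) → (0,11) → (1,11) → (2,11) → (2,10) → (3,10) → (3,11) → (3,12) → (3,13) → (3,14) → (4,14) → (5,14) → (6,14) → (6,15) → (7,15) → (7,14) → (7,13) → (8,13) → (8,14) → (8,15) → (9,15) → (10,15) → (10,14) → (10,13) → (11,13) → (12,13) → (12,14) → (11,14) → (11,15) → (12,15) → (13,15) → (13,14) → (14,14) → (14,15)
Directions: down, right, up, right, right, right, right, right, right, right, right, right, right, down, down, left, down, right, right, right, right, down, down, down, right, down, left, left, down, right, right, down, down, left, left, down, down, right, up, right, down, down, left, down, right

Solution:

┌─┬─────────────────────┬─┬─────┐
│A│↱ → → → → → → → → → ↓│ │     │
│ ╵ ╷ ╶─┬─┐ ┌─────┬───┐ │ │ ┌─╴ │
│↳ ↑│   │ │ │     │   │↓│ │ │   │
│ ┌─┴─┐ │ ╵ │ ╶─┐ │ ┌─┘ │ ╵ │ ╶─┤
│ │   │ │   │   │ │ │↓ ↲│   │   │
│ ╵ ╷ │ │ ╶─┼─┬─┘ │ │ ╶─┴───┴─┐ │
│   │ │ │   │ │   │ │↳ → → → ↓│ │
│ ┌─┴─┘ ├─┐ │ │ ┌─┘ └───────┐ │ │
│ │     │ │ │ │ │           │↓│ │
│ │ ┌───┘ │ ╵ │ └─┐ ╶─┬───┐ │ │ │
│ │ │     │   │   │   │   │ │↓│ │
│ │ │ ╷ ╶─┴─╴ └─┐ │ ┌─┘ ╷ │ │ ╵ │
│ │ │ │         │ │ │   │ │ │↳ ↓│
│ │ └─┴─┐ ╶───┬─┘ │ │ ┌─┘ │ └─╴ │
│ │     │     │   │ │ │   │↓ ← ↲│
│ ├───╴ ├─╴ ┌─┘ ┌─┴─┘ │ ╶─┤ ╶───┤
│ │     │   │   │     │   │↳ → ↓│
│ │ ╶─┬─┘ ┌─┤ ╶─┤ ╶───┼─┐ ├───┐ │
│ │   │   │ │   │     │ │ │   │↓│
├─┴─╴ │ ┌─┘ └─┐ ├───╴ │ ╵ │ ╶─┘ │
│     │ │     │ │     │   │↓ ← ↲│
│ ╶─┬─┘ └─┐ ╶─┤ ╵ ┌───┤ ╶─┤ ┌───┤
│   │     │   │   │   │   │↓│↱ ↓│
│ ╷ └─┬─┐ ├─╴ ├───┴─╴ ├─╴ │ ╵ ╷ │
│ │   │ │ │   │       │   │↳ ↑│↓│
├─┴─╴ │ ╵ ╵ ╷ │ ┌─┐ ╶─┤ ┌─┴─┬─┘ │
│     │     │ │ │ │   │ │   │↓ ↲│
│ ╶───┴─────┴─┘ ╵ └─┐ ╵ │ ╶─┘ ╶─┤
│                   │   │    ↳ B│
└───────────────────┴───┴───────┘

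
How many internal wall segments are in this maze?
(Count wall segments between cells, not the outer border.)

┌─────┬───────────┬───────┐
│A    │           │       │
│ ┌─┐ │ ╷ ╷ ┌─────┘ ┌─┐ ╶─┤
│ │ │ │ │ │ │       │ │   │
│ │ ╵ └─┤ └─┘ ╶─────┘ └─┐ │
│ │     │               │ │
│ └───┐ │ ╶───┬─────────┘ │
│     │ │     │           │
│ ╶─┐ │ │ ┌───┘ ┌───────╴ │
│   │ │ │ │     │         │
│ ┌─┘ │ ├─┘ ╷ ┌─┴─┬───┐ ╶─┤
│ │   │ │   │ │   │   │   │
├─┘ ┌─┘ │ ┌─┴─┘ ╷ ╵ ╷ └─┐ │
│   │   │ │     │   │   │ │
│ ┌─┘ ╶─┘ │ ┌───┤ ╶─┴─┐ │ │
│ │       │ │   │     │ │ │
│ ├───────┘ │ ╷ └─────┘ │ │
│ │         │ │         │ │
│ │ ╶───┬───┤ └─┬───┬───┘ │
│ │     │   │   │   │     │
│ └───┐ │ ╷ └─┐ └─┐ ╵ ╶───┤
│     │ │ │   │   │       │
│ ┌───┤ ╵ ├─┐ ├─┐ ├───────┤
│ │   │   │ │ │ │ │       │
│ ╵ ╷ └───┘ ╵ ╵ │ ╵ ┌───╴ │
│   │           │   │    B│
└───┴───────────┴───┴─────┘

Counting internal wall segments:
Total internal walls: 144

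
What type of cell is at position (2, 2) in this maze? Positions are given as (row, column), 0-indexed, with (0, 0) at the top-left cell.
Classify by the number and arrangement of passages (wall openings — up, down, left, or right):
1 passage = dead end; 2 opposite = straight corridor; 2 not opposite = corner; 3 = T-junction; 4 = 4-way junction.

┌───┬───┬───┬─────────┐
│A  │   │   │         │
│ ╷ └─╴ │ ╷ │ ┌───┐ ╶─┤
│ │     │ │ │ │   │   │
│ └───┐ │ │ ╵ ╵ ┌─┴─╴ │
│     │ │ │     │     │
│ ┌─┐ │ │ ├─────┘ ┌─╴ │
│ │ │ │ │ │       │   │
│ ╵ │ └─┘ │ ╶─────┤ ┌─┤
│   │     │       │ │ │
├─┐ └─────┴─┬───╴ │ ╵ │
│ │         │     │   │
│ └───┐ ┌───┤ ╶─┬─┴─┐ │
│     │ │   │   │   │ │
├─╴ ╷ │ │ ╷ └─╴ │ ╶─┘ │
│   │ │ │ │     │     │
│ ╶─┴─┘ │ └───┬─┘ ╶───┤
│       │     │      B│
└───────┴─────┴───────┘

Checking cell at (2, 2):
Number of passages: 2
Cell type: corner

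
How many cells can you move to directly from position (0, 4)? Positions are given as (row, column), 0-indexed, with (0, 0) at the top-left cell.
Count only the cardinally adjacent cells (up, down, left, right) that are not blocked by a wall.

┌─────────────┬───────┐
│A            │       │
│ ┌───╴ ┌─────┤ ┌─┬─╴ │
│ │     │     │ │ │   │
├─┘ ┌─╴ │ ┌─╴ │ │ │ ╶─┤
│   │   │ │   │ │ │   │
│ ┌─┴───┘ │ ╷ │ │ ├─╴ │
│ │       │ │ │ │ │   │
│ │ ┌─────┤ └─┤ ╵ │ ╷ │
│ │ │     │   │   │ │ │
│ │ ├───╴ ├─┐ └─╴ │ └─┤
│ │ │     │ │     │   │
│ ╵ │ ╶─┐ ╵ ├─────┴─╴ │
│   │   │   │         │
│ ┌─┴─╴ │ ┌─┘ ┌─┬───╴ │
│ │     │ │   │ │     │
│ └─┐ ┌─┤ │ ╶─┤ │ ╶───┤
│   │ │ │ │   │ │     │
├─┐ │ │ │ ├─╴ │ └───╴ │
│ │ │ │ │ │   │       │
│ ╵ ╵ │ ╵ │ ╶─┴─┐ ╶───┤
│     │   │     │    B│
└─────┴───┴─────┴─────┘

Checking passable neighbors of (0, 4):
Neighbors: (0, 3), (0, 5)
Count: 2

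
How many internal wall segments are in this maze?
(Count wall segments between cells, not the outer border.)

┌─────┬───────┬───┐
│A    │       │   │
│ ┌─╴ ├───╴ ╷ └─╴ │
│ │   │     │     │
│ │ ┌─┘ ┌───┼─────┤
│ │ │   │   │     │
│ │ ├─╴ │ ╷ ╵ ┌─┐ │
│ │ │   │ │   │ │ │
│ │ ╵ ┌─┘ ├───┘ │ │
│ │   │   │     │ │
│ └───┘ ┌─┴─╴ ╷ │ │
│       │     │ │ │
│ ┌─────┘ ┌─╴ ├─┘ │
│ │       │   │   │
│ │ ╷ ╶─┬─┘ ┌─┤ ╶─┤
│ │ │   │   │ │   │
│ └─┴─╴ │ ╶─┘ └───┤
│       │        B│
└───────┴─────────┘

Counting internal wall segments:
Total internal walls: 64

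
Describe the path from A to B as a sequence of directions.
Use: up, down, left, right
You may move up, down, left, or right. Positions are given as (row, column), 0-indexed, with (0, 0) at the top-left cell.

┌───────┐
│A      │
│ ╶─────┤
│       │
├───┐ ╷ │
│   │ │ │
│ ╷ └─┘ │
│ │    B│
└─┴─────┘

Finding the path and converting it to directions:
Path through cells: (0,0) → (1,0) → (1,1) → (1,2) → (1,3) → (2,3) → (3,3)
Directions: down, right, right, right, down, down

Solution:

┌───────┐
│A      │
│ ╶─────┤
│↳ → → ↓│
├───┐ ╷ │
│   │ │↓│
│ ╷ └─┘ │
│ │    B│
└─┴─────┘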